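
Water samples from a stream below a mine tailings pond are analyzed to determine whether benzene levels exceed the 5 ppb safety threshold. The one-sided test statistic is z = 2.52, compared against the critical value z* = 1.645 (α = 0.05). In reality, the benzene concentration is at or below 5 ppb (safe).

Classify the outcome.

Type I error

The conventional null hypothesis is that the benzene concentration is at or below 5 ppb (safe).
Since z = 2.52 > z* = 1.645, H₀ is rejected.
H₀ is true (actually the benzene concentration is at or below 5 ppb (safe)).
Rejecting a true H₀ is a Type I error.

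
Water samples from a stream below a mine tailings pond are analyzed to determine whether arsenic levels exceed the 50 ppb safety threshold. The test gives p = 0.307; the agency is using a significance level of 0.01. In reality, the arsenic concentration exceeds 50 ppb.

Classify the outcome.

The conventional null hypothesis is that the arsenic concentration is at or below 50 ppb (safe).
Since p = 0.307 ≥ α = 0.01, H₀ is not rejected.
H₀ is false (actually the arsenic concentration exceeds 50 ppb).
Failing to reject a false H₀ is a Type II error.

Type II error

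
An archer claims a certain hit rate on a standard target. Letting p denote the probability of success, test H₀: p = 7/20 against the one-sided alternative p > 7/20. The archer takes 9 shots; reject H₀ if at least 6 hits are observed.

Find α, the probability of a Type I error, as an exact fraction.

6859289647/128000000000

α = P(reject H₀ | H₀ true) = P(K ≥ 6 | p = 7/20), with K ~ Binomial(9, 7/20).
Adding the binomial terms for j = 6 through 9 with p = 7/20 yields 6859289647/128000000000.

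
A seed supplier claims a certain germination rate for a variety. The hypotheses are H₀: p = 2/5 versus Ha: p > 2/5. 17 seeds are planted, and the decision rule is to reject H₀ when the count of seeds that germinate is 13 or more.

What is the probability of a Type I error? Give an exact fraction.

Under H₀, K ~ Binomial(17, 2/5), and α = P(K ≥ 13).
P(K ≥ 13) = Σ_{j=13}^{17} C(17,j)·(2/5)^j·(3/5)^{17-j} = 384729088/152587890625.

384729088/152587890625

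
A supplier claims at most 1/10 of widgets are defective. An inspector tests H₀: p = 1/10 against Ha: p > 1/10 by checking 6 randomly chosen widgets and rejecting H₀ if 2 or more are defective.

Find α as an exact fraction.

22853/200000

α = P(reject H₀ | H₀ true) = P(K ≥ 2 | p = 1/10), K ~ Binomial(6, 1/10).
Computing the lower-tail complement: 1 − 177147/200000 = 22853/200000.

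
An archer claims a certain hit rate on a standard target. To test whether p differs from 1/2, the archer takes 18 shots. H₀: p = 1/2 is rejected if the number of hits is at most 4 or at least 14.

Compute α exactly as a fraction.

253/8192

Under H₀, Y ~ Binomial(18, 1/2); α is the probability of landing in either tail, P(Y ≤ 4) + P(Y ≥ 14).
Each tail has probability (1 + 18 + 153 + 816 + 3060)/262144; doubling gives α = 8096/262144 = 253/8192.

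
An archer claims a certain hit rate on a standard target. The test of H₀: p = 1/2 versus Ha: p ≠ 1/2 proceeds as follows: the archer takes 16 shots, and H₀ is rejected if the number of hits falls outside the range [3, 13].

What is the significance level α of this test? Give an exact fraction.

137/32768

α = P(S ≤ 2 or S ≥ 14 | p = 1/2), S ~ Binomial(16, 1/2).
By symmetry, α = 2·P(S ≤ 2) = 2·(1 + 16 + 120)/65536 = 274/65536 = 137/32768.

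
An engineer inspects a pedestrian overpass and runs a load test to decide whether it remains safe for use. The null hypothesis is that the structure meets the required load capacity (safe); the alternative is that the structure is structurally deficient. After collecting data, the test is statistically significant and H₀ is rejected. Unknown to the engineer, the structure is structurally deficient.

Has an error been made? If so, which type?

No error — this is a correct decision.

The test rejected a false H₀ — the decision matches the true state.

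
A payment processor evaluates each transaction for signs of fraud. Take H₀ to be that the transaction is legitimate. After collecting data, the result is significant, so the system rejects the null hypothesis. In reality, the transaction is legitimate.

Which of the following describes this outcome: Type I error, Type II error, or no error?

Type I error

H₀ was rejected, but H₀ is actually true.
Rejecting a true null hypothesis is a Type I error (false positive).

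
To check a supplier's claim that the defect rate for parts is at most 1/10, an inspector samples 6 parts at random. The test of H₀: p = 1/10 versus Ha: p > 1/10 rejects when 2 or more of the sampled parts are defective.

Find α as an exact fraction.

The significance level is the probability, assuming p = 1/10, of seeing 2 or more defectives in 6 draws.
α = 1 − P(X ≤ 1) = 1 − 177147/200000 = 22853/200000.

22853/200000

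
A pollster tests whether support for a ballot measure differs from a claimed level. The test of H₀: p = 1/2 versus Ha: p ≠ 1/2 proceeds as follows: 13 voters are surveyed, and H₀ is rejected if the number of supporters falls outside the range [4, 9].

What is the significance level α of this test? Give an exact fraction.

Under H₀, Y ~ Binomial(13, 1/2); α is the probability of landing in either tail, P(Y ≤ 3) + P(Y ≥ 10).
The two tails are symmetric, so α = 2·(1 + 13 + 78 + 286)/2^13 = 756/8192 = 189/2048.

189/2048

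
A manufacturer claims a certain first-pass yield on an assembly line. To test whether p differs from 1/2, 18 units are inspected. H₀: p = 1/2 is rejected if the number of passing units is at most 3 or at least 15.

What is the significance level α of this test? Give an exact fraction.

247/32768

Under H₀, X ~ Binomial(18, 1/2); α is the probability of landing in either tail, P(X ≤ 3) + P(X ≥ 15).
The two tails are symmetric, so α = 2·(1 + 18 + 153 + 816)/2^18 = 1976/262144 = 247/32768.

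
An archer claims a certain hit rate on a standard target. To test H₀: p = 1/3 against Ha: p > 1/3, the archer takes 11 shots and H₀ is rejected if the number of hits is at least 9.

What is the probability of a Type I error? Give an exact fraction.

Under H₀, S ~ Binomial(11, 1/3), and α = P(S ≥ 9).
Summing C(11,j)(1/3)^j(2/3)^{11−j} for j = 9,…,11 gives 1/729.

1/729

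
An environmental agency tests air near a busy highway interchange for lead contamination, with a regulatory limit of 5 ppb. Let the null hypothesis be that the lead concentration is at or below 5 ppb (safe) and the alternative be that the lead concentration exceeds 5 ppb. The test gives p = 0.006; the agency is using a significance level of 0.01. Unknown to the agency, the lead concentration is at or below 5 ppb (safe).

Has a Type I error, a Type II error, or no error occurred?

Since p = 0.006 < α = 0.01, H₀ is rejected.
H₀ is true (actually the lead concentration is at or below 5 ppb (safe)).
Rejecting a true H₀ is a Type I error.

Type I error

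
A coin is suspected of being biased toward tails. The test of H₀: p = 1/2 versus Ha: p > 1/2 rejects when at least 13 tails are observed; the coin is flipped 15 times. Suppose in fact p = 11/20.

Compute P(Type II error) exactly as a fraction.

32418940857512713659/32768000000000000000

β = P(fail to reject H₀ | Ha true) = P(S ≤ 12 | p = 11/20), S ~ Binomial(15, 11/20).
Equivalently, β = 1 − P(S ≥ 13) = 32418940857512713659/32768000000000000000.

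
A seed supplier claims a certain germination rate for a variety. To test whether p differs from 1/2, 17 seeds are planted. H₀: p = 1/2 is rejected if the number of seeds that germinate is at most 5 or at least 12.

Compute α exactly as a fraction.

4701/32768

Under H₀, S ~ Binomial(17, 1/2); α is the probability of landing in either tail, P(S ≤ 5) + P(S ≥ 12).
The two tails are symmetric, so α = 2·(1 + 17 + 136 + 680 + 2380 + 6188)/2^17 = 18804/131072 = 4701/32768.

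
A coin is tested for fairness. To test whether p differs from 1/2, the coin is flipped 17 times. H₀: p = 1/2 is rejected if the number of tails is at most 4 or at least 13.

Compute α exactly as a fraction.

Under H₀, Y ~ Binomial(17, 1/2); α is the probability of landing in either tail, P(Y ≤ 4) + P(Y ≥ 13).
The two tails are symmetric, so α = 2·(1 + 17 + 136 + 680 + 2380)/2^17 = 6428/131072 = 1607/32768.

1607/32768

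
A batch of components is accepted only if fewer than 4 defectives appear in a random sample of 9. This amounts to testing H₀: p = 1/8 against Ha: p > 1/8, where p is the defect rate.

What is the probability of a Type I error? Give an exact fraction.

76589/4194304

α = P(reject H₀ | H₀ true) = P(K ≥ 4 | p = 1/8), K ~ Binomial(9, 1/8).
α = 1 − P(K ≤ 3) = 1 − 4117715/4194304 = 76589/4194304.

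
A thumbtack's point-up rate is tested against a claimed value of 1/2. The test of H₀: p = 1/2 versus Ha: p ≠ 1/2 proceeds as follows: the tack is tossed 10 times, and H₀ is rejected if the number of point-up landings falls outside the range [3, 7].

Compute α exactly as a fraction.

The significance level is the null-hypothesis probability of the rejection region {≤2} ∪ {≥8}.
The two tails are symmetric, so α = 2·(1 + 10 + 45)/2^10 = 112/1024 = 7/64.

7/64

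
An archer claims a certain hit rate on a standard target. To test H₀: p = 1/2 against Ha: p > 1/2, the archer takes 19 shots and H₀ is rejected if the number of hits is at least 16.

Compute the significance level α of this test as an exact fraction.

The Type I error probability is α = P(Y ≥ 16) computed under H₀, where Y ~ Binomial(19, 1/2).
Summing the upper tail: (969 + 171 + 19 + 1) / 2^19 = 1160/524288 = 145/65536.

145/65536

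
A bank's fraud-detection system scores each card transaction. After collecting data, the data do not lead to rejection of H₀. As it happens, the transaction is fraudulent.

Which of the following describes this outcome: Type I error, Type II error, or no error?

Type II error

The conventional null hypothesis here is that the transaction is legitimate.
H₀ was not rejected, but H₀ is actually false.
Failing to reject a false null hypothesis is a Type II error (false negative).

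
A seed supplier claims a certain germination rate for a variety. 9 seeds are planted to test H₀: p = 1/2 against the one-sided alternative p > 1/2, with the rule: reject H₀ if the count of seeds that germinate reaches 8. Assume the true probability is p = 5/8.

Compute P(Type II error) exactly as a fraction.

3803679/4194304

A Type II error is failing to reject when Ha holds: with p = 5/8, β = P(X ≤ 7).
Summing C(9,j)·(5/8)^j·(3/8)^{9-j} for j = 0..7 gives 3803679/4194304.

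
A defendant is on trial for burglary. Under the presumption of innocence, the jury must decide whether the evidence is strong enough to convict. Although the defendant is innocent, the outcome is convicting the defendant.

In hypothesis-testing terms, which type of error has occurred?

Type I error

The null hypothesis here is that the defendant is innocent.
'Convicting the defendant' corresponds to rejecting H₀.
H₀ was rejected but H₀ is true — a Type I error (false positive).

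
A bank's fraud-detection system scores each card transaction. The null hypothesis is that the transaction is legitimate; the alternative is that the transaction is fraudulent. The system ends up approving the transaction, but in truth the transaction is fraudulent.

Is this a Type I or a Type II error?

'Approving the transaction' corresponds to failing to reject H₀.
H₀ was not rejected but H₀ is false — a Type II error (false negative).

Type II error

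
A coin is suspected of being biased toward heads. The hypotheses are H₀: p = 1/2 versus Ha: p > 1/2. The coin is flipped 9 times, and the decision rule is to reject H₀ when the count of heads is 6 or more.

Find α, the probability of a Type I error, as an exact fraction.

The Type I error probability is α = P(X ≥ 6) computed under H₀, where X ~ Binomial(9, 1/2).
Summing the upper tail: (84 + 36 + 9 + 1) / 2^9 = 130/512 = 65/256.

65/256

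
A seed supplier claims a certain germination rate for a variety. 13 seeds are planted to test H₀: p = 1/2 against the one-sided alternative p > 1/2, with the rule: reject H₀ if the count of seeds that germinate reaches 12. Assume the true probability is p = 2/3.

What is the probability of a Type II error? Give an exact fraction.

510961/531441

Under the alternative p = 2/3, K ~ Binomial(13, 2/3); β is the probability the test does not reject, P(K < 12).
Adding the binomial probabilities P(K=0)+…+P(K=11) at p = 2/3 gives 510961/531441.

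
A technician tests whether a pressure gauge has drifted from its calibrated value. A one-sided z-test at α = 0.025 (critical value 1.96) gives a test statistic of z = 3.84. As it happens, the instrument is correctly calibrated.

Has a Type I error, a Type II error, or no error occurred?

The conventional null hypothesis is that the instrument is correctly calibrated.
Since z = 3.84 > z* = 1.96, H₀ is rejected.
H₀ is true (actually the instrument is correctly calibrated).
Rejecting a true H₀ is a Type I error.

Type I error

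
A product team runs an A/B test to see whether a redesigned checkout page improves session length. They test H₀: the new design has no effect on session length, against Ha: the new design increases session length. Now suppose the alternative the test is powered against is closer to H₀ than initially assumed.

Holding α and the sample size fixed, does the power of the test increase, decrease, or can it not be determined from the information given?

When the true parameter is near the null value, the test has a harder time distinguishing Ha from H₀.
Since power = 1 − β and β increases, power decreases.

It decreases.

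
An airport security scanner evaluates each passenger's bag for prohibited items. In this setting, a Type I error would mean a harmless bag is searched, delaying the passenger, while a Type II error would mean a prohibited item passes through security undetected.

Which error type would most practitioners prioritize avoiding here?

The Type II consequence (a prohibited item passes through security undetected) is more severe than the Type I consequence (a harmless bag is searched, delaying the passenger).

Type II error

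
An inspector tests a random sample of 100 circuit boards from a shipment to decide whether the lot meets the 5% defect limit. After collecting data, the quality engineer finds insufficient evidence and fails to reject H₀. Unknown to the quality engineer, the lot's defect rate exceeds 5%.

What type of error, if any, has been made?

The conventional null hypothesis here is that the lot's defect rate is 5% (within specification).
H₀ was not rejected, but H₀ is actually false.
Failing to reject a false null hypothesis is a Type II error (false negative).

Type II error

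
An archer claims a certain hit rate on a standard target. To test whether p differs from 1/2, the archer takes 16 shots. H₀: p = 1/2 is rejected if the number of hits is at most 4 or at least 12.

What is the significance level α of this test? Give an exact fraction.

2517/32768

The significance level is the null-hypothesis probability of the rejection region {≤4} ∪ {≥12}.
The two tails are symmetric, so α = 2·(1 + 16 + 120 + 560 + 1820)/2^16 = 5034/65536 = 2517/32768.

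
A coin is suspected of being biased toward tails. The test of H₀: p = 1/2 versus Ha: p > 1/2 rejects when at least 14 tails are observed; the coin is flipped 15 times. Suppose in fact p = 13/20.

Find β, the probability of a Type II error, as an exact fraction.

16151694793243741949/16384000000000000000

A Type II error is failing to reject when Ha holds: with p = 13/20, β = P(S ≤ 13).
Adding the binomial probabilities P(S=0)+…+P(S=13) at p = 13/20 gives 16151694793243741949/16384000000000000000.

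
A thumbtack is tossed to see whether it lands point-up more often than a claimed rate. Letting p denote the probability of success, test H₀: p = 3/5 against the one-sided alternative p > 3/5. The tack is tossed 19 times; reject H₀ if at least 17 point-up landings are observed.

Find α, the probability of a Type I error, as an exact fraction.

Under H₀, K ~ Binomial(19, 3/5), and α = P(K ≥ 17).
P(K ≥ 17) = Σ_{j=17}^{19} C(19,j)·(3/5)^j·(2/5)^{19-j} = 104216111541/19073486328125.

104216111541/19073486328125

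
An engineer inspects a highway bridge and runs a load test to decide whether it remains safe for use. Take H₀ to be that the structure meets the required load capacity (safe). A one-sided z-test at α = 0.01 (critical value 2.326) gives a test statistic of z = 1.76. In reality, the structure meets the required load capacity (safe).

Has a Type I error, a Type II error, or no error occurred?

Since z = 1.76 ≤ z* = 2.326, H₀ is not rejected.
H₀ is true (actually the structure meets the required load capacity (safe)).
The decision matches the true state — no error.

Neither — the decision is correct.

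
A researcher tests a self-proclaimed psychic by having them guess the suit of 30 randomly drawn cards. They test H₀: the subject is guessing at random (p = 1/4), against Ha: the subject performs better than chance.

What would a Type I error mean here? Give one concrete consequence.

A Type I error is rejecting H₀ when H₀ is true.
Here that means concluding the subject has some ability beyond chance when actually the subject is guessing at random (p = 1/4).

A Type I error would mean concluding that the subject performs better than chance when in fact the subject is guessing at random (p = 1/4). Consequence: a lucky guesser is credited with psychic ability.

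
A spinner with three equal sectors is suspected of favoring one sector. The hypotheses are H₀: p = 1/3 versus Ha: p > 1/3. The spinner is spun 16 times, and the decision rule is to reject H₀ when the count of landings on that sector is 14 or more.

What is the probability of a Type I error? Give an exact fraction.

The Type I error probability is α = P(S ≥ 14) computed under H₀, where S ~ Binomial(16, 1/3).
P(S ≥ 14) = Σ_{j=14}^{16} C(16,j)·(1/3)^j·(2/3)^{16-j} = 19/1594323.

19/1594323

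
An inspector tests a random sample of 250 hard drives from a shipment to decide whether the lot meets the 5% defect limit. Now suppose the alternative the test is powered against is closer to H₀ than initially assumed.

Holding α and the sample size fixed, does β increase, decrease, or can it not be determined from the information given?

It increases.

When the true parameter is near the null value, the test has a harder time distinguishing Ha from H₀.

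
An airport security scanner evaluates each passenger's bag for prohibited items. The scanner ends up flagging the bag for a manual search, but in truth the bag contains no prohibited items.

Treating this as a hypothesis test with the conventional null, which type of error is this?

Type I error

The null hypothesis here is that the bag contains no prohibited items.
'Flagging the bag for a manual search' corresponds to rejecting H₀.
H₀ was rejected but H₀ is true — a Type I error (false positive).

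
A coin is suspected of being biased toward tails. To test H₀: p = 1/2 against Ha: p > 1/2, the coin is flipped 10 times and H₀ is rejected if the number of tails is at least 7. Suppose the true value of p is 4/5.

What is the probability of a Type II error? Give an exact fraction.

1180409/9765625

A Type II error is failing to reject when Ha holds: with p = 4/5, β = P(K ≤ 6).
Summing C(10,j)·(4/5)^j·(1/5)^{10-j} for j = 0..6 gives 1180409/9765625.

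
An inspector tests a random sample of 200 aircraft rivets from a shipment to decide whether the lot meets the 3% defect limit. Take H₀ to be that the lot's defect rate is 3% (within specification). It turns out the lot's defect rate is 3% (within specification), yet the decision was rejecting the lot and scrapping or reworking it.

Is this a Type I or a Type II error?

'Rejecting the lot and scrapping or reworking it' corresponds to rejecting H₀.
H₀ was rejected but H₀ is true — a Type I error (false positive).

Type I error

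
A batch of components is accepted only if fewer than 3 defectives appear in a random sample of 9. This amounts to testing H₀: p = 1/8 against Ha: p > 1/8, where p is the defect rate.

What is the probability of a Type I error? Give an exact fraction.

3083341/33554432

The significance level is the probability, assuming p = 1/8, of seeing 3 or more defectives in 9 draws.
Via the complement, α = 1 − Σ_{j=0}^{2} C(9,j)(1/8)^j(7/8)^{9-j} = 3083341/33554432.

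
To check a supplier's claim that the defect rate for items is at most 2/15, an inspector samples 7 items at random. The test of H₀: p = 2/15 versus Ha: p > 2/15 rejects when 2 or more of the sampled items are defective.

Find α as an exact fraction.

Under H₀, K ~ Binomial(7, 2/15); the Type I error rate is P(K ≥ 2).
Via the complement, α = 1 − Σ_{j=0}^{1} C(7,j)(2/15)^j(13/15)^{7-j} = 1501316/6328125.

1501316/6328125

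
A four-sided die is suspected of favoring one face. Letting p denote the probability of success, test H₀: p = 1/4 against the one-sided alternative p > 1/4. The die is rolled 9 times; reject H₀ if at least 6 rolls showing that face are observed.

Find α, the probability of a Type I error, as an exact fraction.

655/65536

α = P(reject H₀ | H₀ true) = P(K ≥ 6 | p = 1/4), with K ~ Binomial(9, 1/4).
P(K ≥ 6) = Σ_{j=6}^{9} C(9,j)·(1/4)^j·(3/4)^{9-j} = 655/65536.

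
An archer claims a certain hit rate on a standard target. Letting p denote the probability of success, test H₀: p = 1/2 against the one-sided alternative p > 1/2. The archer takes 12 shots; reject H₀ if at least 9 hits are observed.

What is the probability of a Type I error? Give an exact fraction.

α = P(reject H₀ | H₀ true) = P(S ≥ 9 | p = 1/2), with S ~ Binomial(12, 1/2).
P(S ≥ 9) = [C(12,9) + C(12,10) + C(12,11) + C(12,12)] / 2^12 = (220 + 66 + 12 + 1) / 4096 = 299/4096.

299/4096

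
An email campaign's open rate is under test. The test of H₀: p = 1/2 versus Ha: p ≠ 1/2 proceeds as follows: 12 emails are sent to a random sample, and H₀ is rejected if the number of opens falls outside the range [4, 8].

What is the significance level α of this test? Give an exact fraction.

α = P(X ≤ 3 or X ≥ 9 | p = 1/2), X ~ Binomial(12, 1/2).
The two tails are symmetric, so α = 2·(1 + 12 + 66 + 220)/2^12 = 598/4096 = 299/2048.

299/2048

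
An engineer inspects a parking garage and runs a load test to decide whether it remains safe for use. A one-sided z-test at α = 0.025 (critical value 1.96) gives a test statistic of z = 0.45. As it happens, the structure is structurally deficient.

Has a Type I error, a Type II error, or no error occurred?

The conventional null hypothesis is that the structure meets the required load capacity (safe).
Since z = 0.45 ≤ z* = 1.96, H₀ is not rejected.
H₀ is false (actually the structure is structurally deficient).
Failing to reject a false H₀ is a Type II error.

Type II error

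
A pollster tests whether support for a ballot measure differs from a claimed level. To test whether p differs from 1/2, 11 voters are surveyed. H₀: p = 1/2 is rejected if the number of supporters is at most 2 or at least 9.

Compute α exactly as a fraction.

67/1024

The significance level is the null-hypothesis probability of the rejection region {≤2} ∪ {≥9}.
Each tail has probability (1 + 11 + 55)/2048; doubling gives α = 134/2048 = 67/1024.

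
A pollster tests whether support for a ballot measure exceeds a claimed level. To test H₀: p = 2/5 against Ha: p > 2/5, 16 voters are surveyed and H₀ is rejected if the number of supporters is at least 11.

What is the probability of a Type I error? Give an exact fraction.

2920824832/152587890625

The Type I error probability is α = P(X ≥ 11) computed under H₀, where X ~ Binomial(16, 2/5).
P(X ≥ 11) = Σ_{j=11}^{16} C(16,j)·(2/5)^j·(3/5)^{16-j} = 2920824832/152587890625.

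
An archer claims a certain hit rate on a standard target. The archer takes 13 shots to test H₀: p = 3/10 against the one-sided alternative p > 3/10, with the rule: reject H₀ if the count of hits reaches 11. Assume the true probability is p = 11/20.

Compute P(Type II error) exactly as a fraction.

β = P(fail to reject H₀ | Ha true) = P(K ≤ 10 | p = 11/20), K ~ Binomial(13, 11/20).
Summing C(13,j)·(11/20)^j·(9/20)^{13-j} for j = 0..10 gives 39857841016429707/40960000000000000.

39857841016429707/40960000000000000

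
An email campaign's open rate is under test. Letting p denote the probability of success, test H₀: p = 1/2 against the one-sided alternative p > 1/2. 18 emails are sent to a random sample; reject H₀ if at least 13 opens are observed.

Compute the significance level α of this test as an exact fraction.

1577/32768

Under H₀, X ~ Binomial(18, 1/2), and α = P(X ≥ 13).
That's C(18,13) + C(18,14) + C(18,15) + C(18,16) + C(18,17) + C(18,18) over 2^18, i.e. (8568 + 3060 + 816 + 153 + 18 + 1)/262144 = 12616/262144 = 1577/32768.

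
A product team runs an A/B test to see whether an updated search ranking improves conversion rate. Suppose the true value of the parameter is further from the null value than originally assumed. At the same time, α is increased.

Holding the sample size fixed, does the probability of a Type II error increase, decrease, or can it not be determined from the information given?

It decreases.

A larger true effect moves the Ha sampling distribution further from the H₀ critical value, making rejection more likely when Ha is true. Relaxing α lowers the evidence threshold; under Ha, outcomes that previously fell short now trigger rejection. Both changes push β in the same direction.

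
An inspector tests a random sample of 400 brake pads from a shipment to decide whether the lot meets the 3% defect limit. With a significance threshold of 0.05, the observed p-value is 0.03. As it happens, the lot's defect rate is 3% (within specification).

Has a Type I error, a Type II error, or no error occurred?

Type I error

The conventional null hypothesis is that the lot's defect rate is 3% (within specification).
Since p = 0.03 < α = 0.05, H₀ is rejected.
H₀ is true (actually the lot's defect rate is 3% (within specification)).
Rejecting a true H₀ is a Type I error.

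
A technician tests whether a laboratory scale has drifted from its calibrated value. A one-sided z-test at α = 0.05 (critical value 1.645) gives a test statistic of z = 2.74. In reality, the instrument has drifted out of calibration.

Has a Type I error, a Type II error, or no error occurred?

The conventional null hypothesis is that the instrument is correctly calibrated.
Since z = 2.74 > z* = 1.645, H₀ is rejected.
H₀ is false (actually the instrument has drifted out of calibration).
The decision matches the true state — no error.

No error (correct decision).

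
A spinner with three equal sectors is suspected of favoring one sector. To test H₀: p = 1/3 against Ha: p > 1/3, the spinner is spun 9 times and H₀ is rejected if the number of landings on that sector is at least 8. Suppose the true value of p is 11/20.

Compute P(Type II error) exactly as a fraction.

123069745737/128000000000

β = P(fail to reject H₀ | Ha true) = P(K ≤ 7 | p = 11/20), K ~ Binomial(9, 11/20).
Adding the binomial probabilities P(K=0)+…+P(K=7) at p = 11/20 gives 123069745737/128000000000.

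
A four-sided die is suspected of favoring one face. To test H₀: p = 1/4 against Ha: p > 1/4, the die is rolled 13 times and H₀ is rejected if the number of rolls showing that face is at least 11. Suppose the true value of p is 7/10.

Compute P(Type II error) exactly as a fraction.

7788298257/9765625000

β = P(fail to reject H₀ | Ha true) = P(Y ≤ 10 | p = 7/10), Y ~ Binomial(13, 7/10).
Equivalently, β = 1 − P(Y ≥ 11) = 7788298257/9765625000.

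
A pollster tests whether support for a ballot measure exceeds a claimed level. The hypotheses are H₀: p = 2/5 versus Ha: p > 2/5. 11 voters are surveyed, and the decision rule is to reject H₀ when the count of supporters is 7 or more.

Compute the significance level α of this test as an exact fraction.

194048/1953125

The Type I error probability is α = P(S ≥ 7) computed under H₀, where S ~ Binomial(11, 2/5).
Adding the binomial terms for j = 7 through 11 with p = 2/5 yields 194048/1953125.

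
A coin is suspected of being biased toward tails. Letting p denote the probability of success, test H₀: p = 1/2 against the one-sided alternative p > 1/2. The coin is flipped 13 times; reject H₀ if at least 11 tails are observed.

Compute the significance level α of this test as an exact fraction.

The Type I error probability is α = P(K ≥ 11) computed under H₀, where K ~ Binomial(13, 1/2).
That's C(13,11) + C(13,12) + C(13,13) over 2^13, i.e. (78 + 13 + 1)/8192 = 92/8192 = 23/2048.

23/2048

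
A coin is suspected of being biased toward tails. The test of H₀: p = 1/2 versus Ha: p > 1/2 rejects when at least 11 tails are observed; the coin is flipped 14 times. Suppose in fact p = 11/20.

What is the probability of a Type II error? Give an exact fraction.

β = P(fail to reject H₀ | Ha true) = P(X ≤ 10 | p = 11/20), X ~ Binomial(14, 11/20).
Adding the binomial probabilities P(X=0)+…+P(X=10) at p = 11/20 gives 767413934602409223/819200000000000000.

767413934602409223/819200000000000000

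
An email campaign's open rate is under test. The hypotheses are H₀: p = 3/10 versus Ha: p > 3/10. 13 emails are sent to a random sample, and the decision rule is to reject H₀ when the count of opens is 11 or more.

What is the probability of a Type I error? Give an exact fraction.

90876411/1250000000000

The Type I error probability is α = P(K ≥ 11) computed under H₀, where K ~ Binomial(13, 3/10).
Summing C(13,j)(3/10)^j(7/10)^{13−j} for j = 11,…,13 gives 90876411/1250000000000.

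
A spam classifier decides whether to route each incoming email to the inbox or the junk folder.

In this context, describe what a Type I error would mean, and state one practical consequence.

A Type I error would mean concluding that the message is spam when in fact the message is legitimate (not spam). Consequence: a legitimate email — possibly an important one — is hidden in the spam folder.

With the conventional null hypothesis that the message is legitimate (not spam):
A Type I error is rejecting H₀ when H₀ is true.
Here that means sending the message to the spam folder when actually the message is legitimate (not spam).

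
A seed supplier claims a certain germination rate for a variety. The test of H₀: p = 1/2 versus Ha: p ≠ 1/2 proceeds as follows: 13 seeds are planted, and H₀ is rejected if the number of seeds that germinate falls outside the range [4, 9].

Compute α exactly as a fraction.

Under H₀, Y ~ Binomial(13, 1/2); α is the probability of landing in either tail, P(Y ≤ 3) + P(Y ≥ 10).
Each tail has probability (1 + 13 + 78 + 286)/8192; doubling gives α = 756/8192 = 189/2048.

189/2048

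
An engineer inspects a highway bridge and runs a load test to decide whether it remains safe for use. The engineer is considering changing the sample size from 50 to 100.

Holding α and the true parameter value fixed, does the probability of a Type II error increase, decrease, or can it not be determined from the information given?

It decreases.

Increasing n separates the H₀ and Ha sampling distributions, so under Ha fewer outcomes land in the acceptance region.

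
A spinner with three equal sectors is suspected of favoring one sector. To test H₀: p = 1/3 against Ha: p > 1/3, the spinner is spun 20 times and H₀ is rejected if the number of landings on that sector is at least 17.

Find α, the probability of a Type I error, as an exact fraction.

3307/1162261467

The Type I error probability is α = P(X ≥ 17) computed under H₀, where X ~ Binomial(20, 1/3).
Summing C(20,j)(1/3)^j(2/3)^{20−j} for j = 17,…,20 gives 3307/1162261467.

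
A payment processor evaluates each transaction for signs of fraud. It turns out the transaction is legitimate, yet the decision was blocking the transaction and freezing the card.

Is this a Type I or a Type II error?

The null hypothesis here is that the transaction is legitimate.
'Blocking the transaction and freezing the card' corresponds to rejecting H₀.
H₀ was rejected but H₀ is true — a Type I error (false positive).

Type I error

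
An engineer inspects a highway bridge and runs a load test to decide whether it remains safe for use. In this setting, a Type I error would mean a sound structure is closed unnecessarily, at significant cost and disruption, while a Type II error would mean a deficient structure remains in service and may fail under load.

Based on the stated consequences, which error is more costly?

Type II error

The Type II consequence (a deficient structure remains in service and may fail under load) is more severe than the Type I consequence (a sound structure is closed unnecessarily, at significant cost and disruption).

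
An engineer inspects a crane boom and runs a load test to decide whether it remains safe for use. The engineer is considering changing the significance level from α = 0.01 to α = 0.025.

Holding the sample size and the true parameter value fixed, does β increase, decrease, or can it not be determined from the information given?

It decreases.

Relaxing α lowers the evidence threshold; under Ha, outcomes that previously fell short now trigger rejection.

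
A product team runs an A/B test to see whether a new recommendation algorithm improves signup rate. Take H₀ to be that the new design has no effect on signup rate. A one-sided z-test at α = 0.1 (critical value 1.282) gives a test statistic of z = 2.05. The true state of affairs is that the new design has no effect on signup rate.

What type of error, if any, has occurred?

Type I error

Since z = 2.05 > z* = 1.282, H₀ is rejected.
H₀ is true (actually the new design has no effect on signup rate).
Rejecting a true H₀ is a Type I error.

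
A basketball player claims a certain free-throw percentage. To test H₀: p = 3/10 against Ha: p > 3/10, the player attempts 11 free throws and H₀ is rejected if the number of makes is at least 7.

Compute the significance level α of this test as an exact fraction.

216191511/10000000000

α = P(reject H₀ | H₀ true) = P(Y ≥ 7 | p = 3/10), with Y ~ Binomial(11, 3/10).
Summing C(11,j)(3/10)^j(7/10)^{11−j} for j = 7,…,11 gives 216191511/10000000000.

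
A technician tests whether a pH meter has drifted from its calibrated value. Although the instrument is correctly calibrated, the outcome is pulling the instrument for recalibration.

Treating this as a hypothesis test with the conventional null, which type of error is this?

The null hypothesis here is that the instrument is correctly calibrated.
'Pulling the instrument for recalibration' corresponds to rejecting H₀.
H₀ was rejected but H₀ is true — a Type I error (false positive).

Type I error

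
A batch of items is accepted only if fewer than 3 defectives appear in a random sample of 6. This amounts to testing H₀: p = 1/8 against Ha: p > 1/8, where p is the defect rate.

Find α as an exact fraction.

Under H₀, S ~ Binomial(6, 1/8); the Type I error rate is P(S ≥ 3).
Via the complement, α = 1 − Σ_{j=0}^{2} C(6,j)(1/8)^j(7/8)^{6-j} = 3819/131072.

3819/131072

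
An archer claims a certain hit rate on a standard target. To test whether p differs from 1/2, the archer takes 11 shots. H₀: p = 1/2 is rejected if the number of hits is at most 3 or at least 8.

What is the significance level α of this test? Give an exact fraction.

α = P(Y ≤ 3 or Y ≥ 8 | p = 1/2), Y ~ Binomial(11, 1/2).
Each tail has probability (1 + 11 + 55 + 165)/2048; doubling gives α = 464/2048 = 29/128.

29/128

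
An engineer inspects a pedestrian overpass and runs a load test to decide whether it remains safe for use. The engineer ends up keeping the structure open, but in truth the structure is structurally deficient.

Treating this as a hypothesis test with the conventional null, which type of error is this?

Type II error

The null hypothesis here is that the structure meets the required load capacity (safe).
'Keeping the structure open' corresponds to failing to reject H₀.
H₀ was not rejected but H₀ is false — a Type II error (false negative).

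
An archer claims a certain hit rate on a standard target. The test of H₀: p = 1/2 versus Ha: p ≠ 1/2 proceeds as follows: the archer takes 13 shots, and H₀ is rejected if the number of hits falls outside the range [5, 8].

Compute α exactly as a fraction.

1093/4096

α = P(Y ≤ 4 or Y ≥ 9 | p = 1/2), Y ~ Binomial(13, 1/2).
The two tails are symmetric, so α = 2·(1 + 13 + 78 + 286 + 715)/2^13 = 2186/8192 = 1093/4096.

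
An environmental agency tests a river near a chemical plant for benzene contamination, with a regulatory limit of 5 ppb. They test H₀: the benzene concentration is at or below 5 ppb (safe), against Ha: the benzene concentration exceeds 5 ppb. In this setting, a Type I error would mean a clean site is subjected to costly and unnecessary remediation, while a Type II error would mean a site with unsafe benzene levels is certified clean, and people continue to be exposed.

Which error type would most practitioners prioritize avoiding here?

Type II error

The Type II consequence (a site with unsafe benzene levels is certified clean, and people continue to be exposed) is more severe than the Type I consequence (a clean site is subjected to costly and unnecessary remediation).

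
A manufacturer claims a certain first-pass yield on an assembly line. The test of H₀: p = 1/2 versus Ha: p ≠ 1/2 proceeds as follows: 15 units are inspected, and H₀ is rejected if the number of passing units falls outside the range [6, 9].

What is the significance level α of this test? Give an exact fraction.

Under H₀, K ~ Binomial(15, 1/2); α is the probability of landing in either tail, P(K ≤ 5) + P(K ≥ 10).
Each tail has probability (1 + 15 + 105 + 455 + 1365 + 3003)/32768; doubling gives α = 9888/32768 = 309/1024.

309/1024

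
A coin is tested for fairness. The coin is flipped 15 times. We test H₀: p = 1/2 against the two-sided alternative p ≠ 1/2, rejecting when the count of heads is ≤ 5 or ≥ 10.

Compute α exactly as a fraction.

α = P(Y ≤ 5 or Y ≥ 10 | p = 1/2), Y ~ Binomial(15, 1/2).
The two tails are symmetric, so α = 2·(1 + 15 + 105 + 455 + 1365 + 3003)/2^15 = 9888/32768 = 309/1024.

309/1024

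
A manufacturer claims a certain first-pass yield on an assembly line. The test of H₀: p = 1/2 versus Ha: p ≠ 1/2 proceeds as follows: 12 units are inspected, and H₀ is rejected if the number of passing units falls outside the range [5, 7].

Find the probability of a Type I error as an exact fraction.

Under H₀, K ~ Binomial(12, 1/2); α is the probability of landing in either tail, P(K ≤ 4) + P(K ≥ 8).
The two tails are symmetric, so α = 2·(1 + 12 + 66 + 220 + 495)/2^12 = 1588/4096 = 397/1024.

397/1024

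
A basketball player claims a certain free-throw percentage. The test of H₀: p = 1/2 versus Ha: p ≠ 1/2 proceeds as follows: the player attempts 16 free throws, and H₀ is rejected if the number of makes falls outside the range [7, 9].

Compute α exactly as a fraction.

α = P(X ≤ 6 or X ≥ 10 | p = 1/2), X ~ Binomial(16, 1/2).
By symmetry, α = 2·P(X ≤ 6) = 2·(1 + 16 + 120 + 560 + 1820 + 4368 + 8008)/65536 = 29786/65536 = 14893/32768.

14893/32768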